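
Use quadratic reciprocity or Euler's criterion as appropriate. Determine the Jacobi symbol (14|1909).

Pull out 2: since 1909 ≡ 5 (mod 8), (2/1909) = -1.
Reciprocity: 7 ≡ 3 and 1909 ≡ 1 (mod 4), so (7/1909) = +(1909/7).
Reduce top mod 7: now compute (5/7).
Reciprocity: 5 ≡ 1 and 7 ≡ 3 (mod 4), so (5/7) = +(7/5).
Reduce top mod 5: now compute (2/5).
Pull out 2: since 5 ≡ 5 (mod 8), (2/5) = -1.
Reached (1/5) = 1. Collecting the sign flips along the way, the symbol is +1.

1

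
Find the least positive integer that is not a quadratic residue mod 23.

(2/23) = +1, so 2 is a residue.
(3/23) = +1, so 3 is a residue.
(4/23) = +1, so 4 is a residue.
(5/23) = −1, so 5 is the smallest positive non-residue mod 23.

5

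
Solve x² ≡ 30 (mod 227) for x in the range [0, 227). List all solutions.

Since 227 ≡ 3 (mod 4), a square root of 30 is 30^((227+1)/4) = 30^57 mod 227.
Repeated squaring: 30^2≡219, 30^4≡64, 30^8≡10, 30^16≡100, 30^32≡12 (mod 227).
30^57 = 30^(32+16+8+1) ≡ 205 (mod 227).
Check: 205² = 42025 ≡ 30 (mod 227). The two roots are 22 and 205.

22, 205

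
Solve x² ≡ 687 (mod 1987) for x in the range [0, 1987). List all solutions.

Since 1987 ≡ 3 (mod 4), a square root of 687 is 687^((1987+1)/4) = 687^497 mod 1987.
Repeated squaring: 687^2≡1050, 687^4≡1702, 687^8≡1745, 687^16≡941, 687^32≡1266, 687^64≡1234, 687^128≡714, 687^256≡1124 (mod 1987).
687^497 = 687^(256+128+64+32+16+1) ≡ 1309 (mod 1987).
Check: 1309² = 1713481 ≡ 687 (mod 1987). The two roots are 678 and 1309.

678, 1309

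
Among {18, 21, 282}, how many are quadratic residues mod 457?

(18/457) = +1 → QR.
(21/457) = +1 → QR.
(282/457) = +1 → QR.
Total quadratic residues among the 3: 3.

3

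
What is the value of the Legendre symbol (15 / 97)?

Euler's criterion: (15/97) ≡ 15^48 (mod 97).
15^2 ≡ 31 (mod 97)
15^4 ≡ 88 (mod 97)
15^8 ≡ 81 (mod 97)
15^16 ≡ 62 (mod 97)
15^32 ≡ 61 (mod 97)
15^48 = 15^(32+16) ≡ 96 (mod 97).
Result is 96 ≡ −1, so (15/97) = −1.

-1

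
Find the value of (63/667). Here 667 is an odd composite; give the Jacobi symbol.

Reciprocity: 63 ≡ 3 and 667 ≡ 3 (mod 4), so (63/667) = −(667/63).
Reduce top mod 63: now compute (37/63).
Reciprocity: 37 ≡ 1 and 63 ≡ 3 (mod 4), so (37/63) = +(63/37).
Reduce top mod 37: now compute (26/37).
Pull out 2: since 37 ≡ 5 (mod 8), (2/37) = -1.
Reciprocity: 13 ≡ 1 and 37 ≡ 1 (mod 4), so (13/37) = +(37/13).
Reduce top mod 13: now compute (11/13).
Reciprocity: 11 ≡ 3 and 13 ≡ 1 (mod 4), so (11/13) = +(13/11).
Reduce top mod 11: now compute (2/11).
Pull out 2: since 11 ≡ 3 (mod 8), (2/11) = -1.
Reached (1/11) = 1. Collecting the sign flips along the way, the symbol is -1.

-1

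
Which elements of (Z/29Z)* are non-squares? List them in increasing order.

2 3 8 10 11 12 14 15 17 18 19 21 26 27

Square k = 1,…,14 (k and 29−k give the same square):
1²=1, 2²=4, 3²=9, 4²=16, 5²=25, 6²≡7, 7²≡20, 8²≡6, 9²≡23, 10²≡13, 11²≡5, 12²≡28, 13²≡24, 14²≡22 (mod 29).
The residues are {1, 4, 5, 6, 7, 9, 13, 16, 20, 22, 23, 24, 25, 28}; the non-residues are the remaining 14 nonzero classes.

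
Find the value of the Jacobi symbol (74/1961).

0

Pull out 2: since 1961 ≡ 1 (mod 8), (2/1961) = +1.
Reciprocity: 37 ≡ 1 and 1961 ≡ 1 (mod 4), so (37/1961) = +(1961/37).
Reduce top mod 37: now compute (0/37).
Top reduces to 0: gcd > 1, so the symbol is 0.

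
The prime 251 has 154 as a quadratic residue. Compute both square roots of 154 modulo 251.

107, 144

Since 251 ≡ 3 (mod 4), a square root of 154 is 154^((251+1)/4) = 154^63 mod 251.
Repeated squaring: 154^2≡122, 154^4≡75, 154^8≡103, 154^16≡67, 154^32≡222 (mod 251).
154^63 = 154^(32+16+8+4+2+1) ≡ 144 (mod 251).
Check: 144² = 20736 ≡ 154 (mod 251). The two roots are 107 and 144.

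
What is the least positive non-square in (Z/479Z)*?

(2/479) = +1, so 2 is a residue.
(3/479) = +1, so 3 is a residue.
(4/479) = +1, so 4 is a residue.
(5/479) = +1, so 5 is a residue.
(6/479) = +1, so 6 is a residue.
(7/479) = +1, so 7 is a residue.
(8/479) = +1, so 8 is a residue.
(9/479) = +1, so 9 is a residue.
(10/479) = +1, so 10 is a residue.
(11/479) = +1, so 11 is a residue.
(12/479) = +1, so 12 is a residue.
(13/479) = −1, so 13 is the smallest positive non-residue mod 479.

13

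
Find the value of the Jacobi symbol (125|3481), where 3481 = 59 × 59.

Reciprocity: 125 ≡ 1 and 3481 ≡ 1 (mod 4), so (125/3481) = +(3481/125).
Reduce top mod 125: now compute (106/125).
Pull out 2: since 125 ≡ 5 (mod 8), (2/125) = -1.
Reciprocity: 53 ≡ 1 and 125 ≡ 1 (mod 4), so (53/125) = +(125/53).
Reduce top mod 53: now compute (19/53).
Reciprocity: 19 ≡ 3 and 53 ≡ 1 (mod 4), so (19/53) = +(53/19).
Reduce top mod 19: now compute (15/19).
Reciprocity: 15 ≡ 3 and 19 ≡ 3 (mod 4), so (15/19) = −(19/15).
Reduce top mod 15: now compute (4/15).
Pull out 2^2: since 15 ≡ 7 (mod 8), (2/15) = +1, so (2/15)^2 = +1.
Reached (1/15) = 1. Collecting the sign flips along the way, the symbol is +1.

1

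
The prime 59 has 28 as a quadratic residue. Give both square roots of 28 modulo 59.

Since 59 ≡ 3 (mod 4), a square root of 28 is 28^((59+1)/4) = 28^15 mod 59.
Repeated squaring: 28^2≡17, 28^4≡53, 28^8≡36 (mod 59).
28^15 = 28^(8+4+2+1) ≡ 21 (mod 59).
Check: 21² = 441 ≡ 28 (mod 59). The two roots are 21 and 38.

21, 38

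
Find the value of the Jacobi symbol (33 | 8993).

Reciprocity: 33 ≡ 1 and 8993 ≡ 1 (mod 4), so (33/8993) = +(8993/33).
Reduce top mod 33: now compute (17/33).
Reciprocity: 17 ≡ 1 and 33 ≡ 1 (mod 4), so (17/33) = +(33/17).
Reduce top mod 17: now compute (16/17).
Pull out 2^4: since 17 ≡ 1 (mod 8), (2/17) = +1, so (2/17)^4 = +1.
Reached (1/17) = 1. Collecting the sign flips along the way, the symbol is +1.

1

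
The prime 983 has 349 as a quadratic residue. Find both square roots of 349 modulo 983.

Since 983 ≡ 3 (mod 4), a square root of 349 is 349^((983+1)/4) = 349^246 mod 983.
Repeated squaring: 349^2≡892, 349^4≡417, 349^8≡881, 349^16≡574, 349^32≡171, 349^64≡734, 349^128≡72 (mod 983).
349^246 = 349^(128+64+32+16+4+2) ≡ 378 (mod 983).
Check: 378² = 142884 ≡ 349 (mod 983). The two roots are 378 and 605.

378, 605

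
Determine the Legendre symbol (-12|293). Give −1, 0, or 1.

First reduce: -12 ≡ 281 (mod 293).
Reciprocity: 281 ≡ 1 and 293 ≡ 1 (mod 4), so (281/293) = +(293/281).
Reduce top mod 281: now compute (12/281).
Pull out 2^2: since 281 ≡ 1 (mod 8), (2/281) = +1, so (2/281)^2 = +1.
Reciprocity: 3 ≡ 3 and 281 ≡ 1 (mod 4), so (3/281) = +(281/3).
Reduce top mod 3: now compute (2/3).
Pull out 2: since 3 ≡ 3 (mod 8), (2/3) = -1.
Reached (1/3) = 1. Collecting the sign flips along the way, the symbol is -1.

-1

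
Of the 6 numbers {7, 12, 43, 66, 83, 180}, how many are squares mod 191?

3

(7/191) = -1 → non-residue.
(12/191) = +1 → QR.
(43/191) = +1 → QR.
(66/191) = -1 → non-residue.
(83/191) = -1 → non-residue.
(180/191) = +1 → QR.
Total quadratic residues among the 6: 3.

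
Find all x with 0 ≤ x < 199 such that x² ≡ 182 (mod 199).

88, 111

Since 199 ≡ 3 (mod 4), a square root of 182 is 182^((199+1)/4) = 182^50 mod 199.
Repeated squaring: 182^2≡90, 182^4≡140, 182^8≡98, 182^16≡52, 182^32≡117 (mod 199).
182^50 = 182^(32+16+2) ≡ 111 (mod 199).
Check: 111² = 12321 ≡ 182 (mod 199). The two roots are 88 and 111.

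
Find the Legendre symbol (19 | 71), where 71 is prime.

Reciprocity: 19 ≡ 3 and 71 ≡ 3 (mod 4), so (19/71) = −(71/19).
Reduce top mod 19: now compute (14/19).
Pull out 2: since 19 ≡ 3 (mod 8), (2/19) = -1.
Reciprocity: 7 ≡ 3 and 19 ≡ 3 (mod 4), so (7/19) = −(19/7).
Reduce top mod 7: now compute (5/7).
Reciprocity: 5 ≡ 1 and 7 ≡ 3 (mod 4), so (5/7) = +(7/5).
Reduce top mod 5: now compute (2/5).
Pull out 2: since 5 ≡ 5 (mod 8), (2/5) = -1.
Reached (1/5) = 1. Collecting the sign flips along the way, the symbol is +1.

1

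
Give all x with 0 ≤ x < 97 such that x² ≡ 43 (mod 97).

97 ≡ 1 (mod 4), so we find a root by search.
Trying successive values, 25² = 625 ≡ 43 (mod 97). The other root is 97 − 25 = 72.

25, 72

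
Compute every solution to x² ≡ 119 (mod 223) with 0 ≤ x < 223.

66, 157

Since 223 ≡ 3 (mod 4), a square root of 119 is 119^((223+1)/4) = 119^56 mod 223.
Repeated squaring: 119^2≡112, 119^4≡56, 119^8≡14, 119^16≡196, 119^32≡60 (mod 223).
119^56 = 119^(32+16+8) ≡ 66 (mod 223).
Check: 66² = 4356 ≡ 119 (mod 223). The two roots are 66 and 157.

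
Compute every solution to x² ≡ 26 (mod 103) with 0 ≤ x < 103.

51, 52

Since 103 ≡ 3 (mod 4), a square root of 26 is 26^((103+1)/4) = 26^26 mod 103.
Repeated squaring: 26^2≡58, 26^4≡68, 26^8≡92, 26^16≡18 (mod 103).
26^26 = 26^(16+8+2) ≡ 52 (mod 103).
Check: 52² = 2704 ≡ 26 (mod 103). The two roots are 51 and 52.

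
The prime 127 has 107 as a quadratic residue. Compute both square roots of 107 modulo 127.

19, 108

Since 127 ≡ 3 (mod 4), a square root of 107 is 107^((127+1)/4) = 107^32 mod 127.
Repeated squaring: 107^2≡19, 107^4≡107, 107^8≡19, 107^16≡107, 107^32≡19 (mod 127).
107^32 = 107^(32) ≡ 19 (mod 127).
Check: 19² = 361 ≡ 107 (mod 127). The two roots are 19 and 108.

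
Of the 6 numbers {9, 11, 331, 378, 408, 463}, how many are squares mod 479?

4

(9/479) = +1 → QR.
(11/479) = +1 → QR.
(331/479) = +1 → QR.
(378/479) = +1 → QR.
(408/479) = -1 → non-residue.
(463/479) = -1 → non-residue.
Total quadratic residues among the 6: 4.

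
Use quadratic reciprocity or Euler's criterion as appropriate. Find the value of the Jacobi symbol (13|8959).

-1

Reciprocity: 13 ≡ 1 and 8959 ≡ 3 (mod 4), so (13/8959) = +(8959/13).
Reduce top mod 13: now compute (2/13).
Pull out 2: since 13 ≡ 5 (mod 8), (2/13) = -1.
Reached (1/13) = 1. Collecting the sign flips along the way, the symbol is -1.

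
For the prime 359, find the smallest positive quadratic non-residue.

(2/359) = +1, so 2 is a residue.
(3/359) = +1, so 3 is a residue.
(4/359) = +1, so 4 is a residue.
(5/359) = +1, so 5 is a residue.
(6/359) = +1, so 6 is a residue.
(7/359) = −1, so 7 is the smallest positive non-residue mod 359.

7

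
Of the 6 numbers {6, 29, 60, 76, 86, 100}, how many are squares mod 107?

(6/107) = -1 → non-residue.
(29/107) = +1 → QR.
(60/107) = -1 → non-residue.
(76/107) = +1 → QR.
(86/107) = +1 → QR.
(100/107) = +1 → QR.
Total quadratic residues among the 6: 4.

4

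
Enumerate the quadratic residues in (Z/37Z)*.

Square k = 1,…,18 (k and 37−k give the same square):
1²=1, 2²=4, 3²=9, 4²=16, 5²=25, 6²=36, 7²≡12, 8²≡27, 9²≡7, 10²≡26, 11²≡10, 12²≡33, 13²≡21, 14²≡11, 15²≡3, 16²≡34, 17²≡30, 18²≡28 (mod 37).
So the quadratic residues mod 37 are {1, 3, 4, 7, 9, 10, 11, 12, 16, 21, 25, 26, 27, 28, 30, 33, 34, 36}.

1,3,4,7,9,10,11,12,16,21,25,26,27,28,30,33,34,36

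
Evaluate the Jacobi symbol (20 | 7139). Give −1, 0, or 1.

1

Pull out 2^2: since 7139 ≡ 3 (mod 8), (2/7139) = -1, so (2/7139)^2 = +1.
Reciprocity: 5 ≡ 1 and 7139 ≡ 3 (mod 4), so (5/7139) = +(7139/5).
Reduce top mod 5: now compute (4/5).
Pull out 2^2: since 5 ≡ 5 (mod 8), (2/5) = -1, so (2/5)^2 = +1.
Reached (1/5) = 1. Collecting the sign flips along the way, the symbol is +1.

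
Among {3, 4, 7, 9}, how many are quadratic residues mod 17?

(3/17) = -1 → non-residue.
(4/17) = +1 → QR.
(7/17) = -1 → non-residue.
(9/17) = +1 → QR.
Total quadratic residues among the 4: 2.

2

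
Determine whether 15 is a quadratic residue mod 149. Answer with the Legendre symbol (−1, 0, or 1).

Reciprocity: 15 ≡ 3 and 149 ≡ 1 (mod 4), so (15/149) = +(149/15).
Reduce top mod 15: now compute (14/15).
Pull out 2: since 15 ≡ 7 (mod 8), (2/15) = +1.
Reciprocity: 7 ≡ 3 and 15 ≡ 3 (mod 4), so (7/15) = −(15/7).
Reduce top mod 7: now compute (1/7).
Reached (1/7) = 1. Collecting the sign flips along the way, the symbol is -1.

-1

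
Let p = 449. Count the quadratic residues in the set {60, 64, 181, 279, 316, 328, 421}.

(60/449) = -1 → non-residue.
(64/449) = +1 → QR.
(181/449) = +1 → QR.
(279/449) = -1 → non-residue.
(316/449) = -1 → non-residue.
(328/449) = +1 → QR.
(421/449) = +1 → QR.
Total quadratic residues among the 7: 4.

4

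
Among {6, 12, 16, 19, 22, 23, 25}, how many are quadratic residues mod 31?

(6/31) = -1 → non-residue.
(12/31) = -1 → non-residue.
(16/31) = +1 → QR.
(19/31) = +1 → QR.
(22/31) = -1 → non-residue.
(23/31) = -1 → non-residue.
(25/31) = +1 → QR.
Total quadratic residues among the 7: 3.

3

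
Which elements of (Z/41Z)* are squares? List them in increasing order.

Square k = 1,…,20 (k and 41−k give the same square):
1²=1, 2²=4, 3²=9, 4²=16, 5²=25, 6²=36, 7²≡8, 8²≡23, 9²≡40, 10²≡18, 11²≡39, 12²≡21, 13²≡5, 14²≡32, 15²≡20, 16²≡10, 17²≡2, 18²≡37, 19²≡33, 20²≡31 (mod 41).
So the quadratic residues mod 41 are {1, 2, 4, 5, 8, 9, 10, 16, 18, 20, 21, 23, 25, 31, 32, 33, 36, 37, 39, 40}.

1,2,4,5,8,9,10,16,18,20,21,23,25,31,32,33,36,37,39,40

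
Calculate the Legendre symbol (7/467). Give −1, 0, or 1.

1

Reciprocity: 7 ≡ 3 and 467 ≡ 3 (mod 4), so (7/467) = −(467/7).
Reduce top mod 7: now compute (5/7).
Reciprocity: 5 ≡ 1 and 7 ≡ 3 (mod 4), so (5/7) = +(7/5).
Reduce top mod 5: now compute (2/5).
Pull out 2: since 5 ≡ 5 (mod 8), (2/5) = -1.
Reached (1/5) = 1. Collecting the sign flips along the way, the symbol is +1.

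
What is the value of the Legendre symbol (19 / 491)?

-1

Reciprocity: 19 ≡ 3 and 491 ≡ 3 (mod 4), so (19/491) = −(491/19).
Reduce top mod 19: now compute (16/19).
Pull out 2^4: since 19 ≡ 3 (mod 8), (2/19) = -1, so (2/19)^4 = +1.
Reached (1/19) = 1. Collecting the sign flips along the way, the symbol is -1.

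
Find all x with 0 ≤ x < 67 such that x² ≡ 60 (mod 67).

23, 44

Since 67 ≡ 3 (mod 4), a square root of 60 is 60^((67+1)/4) = 60^17 mod 67.
Repeated squaring: 60^2≡49, 60^4≡56, 60^8≡54, 60^16≡35 (mod 67).
60^17 = 60^(16+1) ≡ 23 (mod 67).
Check: 23² = 529 ≡ 60 (mod 67). The two roots are 23 and 44.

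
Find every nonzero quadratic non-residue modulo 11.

2, 6, 7, 8, 10

Square k = 1,…,5 (k and 11−k give the same square):
1²=1, 2²=4, 3²=9, 4²≡5, 5²≡3 (mod 11).
The residues are {1, 3, 4, 5, 9}; the non-residues are the remaining 5 nonzero classes.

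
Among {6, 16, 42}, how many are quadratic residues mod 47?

(6/47) = +1 → QR.
(16/47) = +1 → QR.
(42/47) = +1 → QR.
Total quadratic residues among the 3: 3.

3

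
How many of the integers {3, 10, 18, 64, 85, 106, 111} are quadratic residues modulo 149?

2

(3/149) = -1 → non-residue.
(10/149) = -1 → non-residue.
(18/149) = -1 → non-residue.
(64/149) = +1 → QR.
(85/149) = +1 → QR.
(106/149) = -1 → non-residue.
(111/149) = -1 → non-residue.
Total quadratic residues among the 7: 2.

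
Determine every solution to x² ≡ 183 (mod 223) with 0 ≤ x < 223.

39, 184

Since 223 ≡ 3 (mod 4), a square root of 183 is 183^((223+1)/4) = 183^56 mod 223.
Repeated squaring: 183^2≡39, 183^4≡183, 183^8≡39, 183^16≡183, 183^32≡39 (mod 223).
183^56 = 183^(32+16+8) ≡ 39 (mod 223).
Check: 39² = 1521 ≡ 183 (mod 223). The two roots are 39 and 184.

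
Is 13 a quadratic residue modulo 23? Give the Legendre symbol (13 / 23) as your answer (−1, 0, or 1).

Reciprocity: 13 ≡ 1 and 23 ≡ 3 (mod 4), so (13/23) = +(23/13).
Reduce top mod 13: now compute (10/13).
Pull out 2: since 13 ≡ 5 (mod 8), (2/13) = -1.
Reciprocity: 5 ≡ 1 and 13 ≡ 1 (mod 4), so (5/13) = +(13/5).
Reduce top mod 5: now compute (3/5).
Reciprocity: 3 ≡ 3 and 5 ≡ 1 (mod 4), so (3/5) = +(5/3).
Reduce top mod 3: now compute (2/3).
Pull out 2: since 3 ≡ 3 (mod 8), (2/3) = -1.
Reached (1/3) = 1. Collecting the sign flips along the way, the symbol is +1.

1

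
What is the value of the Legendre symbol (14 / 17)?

Pull out 2: since 17 ≡ 1 (mod 8), (2/17) = +1.
Reciprocity: 7 ≡ 3 and 17 ≡ 1 (mod 4), so (7/17) = +(17/7).
Reduce top mod 7: now compute (3/7).
Reciprocity: 3 ≡ 3 and 7 ≡ 3 (mod 4), so (3/7) = −(7/3).
Reduce top mod 3: now compute (1/3).
Reached (1/3) = 1. Collecting the sign flips along the way, the symbol is -1.

-1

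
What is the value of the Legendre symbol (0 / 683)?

Top reduces to 0: gcd > 1, so the symbol is 0.

0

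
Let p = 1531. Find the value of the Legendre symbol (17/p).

1

Reciprocity: 17 ≡ 1 and 1531 ≡ 3 (mod 4), so (17/1531) = +(1531/17).
Reduce top mod 17: now compute (1/17).
Reached (1/17) = 1. Collecting the sign flips along the way, the symbol is +1.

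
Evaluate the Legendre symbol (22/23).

-1

Pull out 2: since 23 ≡ 7 (mod 8), (2/23) = +1.
Reciprocity: 11 ≡ 3 and 23 ≡ 3 (mod 4), so (11/23) = −(23/11).
Reduce top mod 11: now compute (1/11).
Reached (1/11) = 1. Collecting the sign flips along the way, the symbol is -1.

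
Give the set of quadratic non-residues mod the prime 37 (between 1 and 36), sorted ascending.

2 5 6 8 13 14 15 17 18 19 20 22 23 24 29 31 32 35

Square k = 1,…,18 (k and 37−k give the same square):
1²=1, 2²=4, 3²=9, 4²=16, 5²=25, 6²=36, 7²≡12, 8²≡27, 9²≡7, 10²≡26, 11²≡10, 12²≡33, 13²≡21, 14²≡11, 15²≡3, 16²≡34, 17²≡30, 18²≡28 (mod 37).
The residues are {1, 3, 4, 7, 9, 10, 11, 12, 16, 21, 25, 26, 27, 28, 30, 33, 34, 36}; the non-residues are the remaining 18 nonzero classes.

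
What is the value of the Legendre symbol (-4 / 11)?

-1

Euler's criterion: (-4/11) ≡ 7^5 (mod 11).
7^2 ≡ 5 (mod 11)
7^4 ≡ 3 (mod 11)
7^5 = 7^(4+1) ≡ 10 (mod 11).
Result is 10 ≡ −1, so (-4/11) = −1.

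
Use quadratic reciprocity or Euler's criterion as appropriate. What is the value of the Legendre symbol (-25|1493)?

First reduce: -25 ≡ 1468 (mod 1493).
Pull out 2^2: since 1493 ≡ 5 (mod 8), (2/1493) = -1, so (2/1493)^2 = +1.
Reciprocity: 367 ≡ 3 and 1493 ≡ 1 (mod 4), so (367/1493) = +(1493/367).
Reduce top mod 367: now compute (25/367).
Reciprocity: 25 ≡ 1 and 367 ≡ 3 (mod 4), so (25/367) = +(367/25).
Reduce top mod 25: now compute (17/25).
Reciprocity: 17 ≡ 1 and 25 ≡ 1 (mod 4), so (17/25) = +(25/17).
Reduce top mod 17: now compute (8/17).
Pull out 2^3: since 17 ≡ 1 (mod 8), (2/17) = +1, so (2/17)^3 = +1.
Reached (1/17) = 1. Collecting the sign flips along the way, the symbol is +1.

1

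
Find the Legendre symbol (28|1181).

Pull out 2^2: since 1181 ≡ 5 (mod 8), (2/1181) = -1, so (2/1181)^2 = +1.
Reciprocity: 7 ≡ 3 and 1181 ≡ 1 (mod 4), so (7/1181) = +(1181/7).
Reduce top mod 7: now compute (5/7).
Reciprocity: 5 ≡ 1 and 7 ≡ 3 (mod 4), so (5/7) = +(7/5).
Reduce top mod 5: now compute (2/5).
Pull out 2: since 5 ≡ 5 (mod 8), (2/5) = -1.
Reached (1/5) = 1. Collecting the sign flips along the way, the symbol is -1.

-1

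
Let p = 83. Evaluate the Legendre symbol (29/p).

1

Reciprocity: 29 ≡ 1 and 83 ≡ 3 (mod 4), so (29/83) = +(83/29).
Reduce top mod 29: now compute (25/29).
Reciprocity: 25 ≡ 1 and 29 ≡ 1 (mod 4), so (25/29) = +(29/25).
Reduce top mod 25: now compute (4/25).
Pull out 2^2: since 25 ≡ 1 (mod 8), (2/25) = +1, so (2/25)^2 = +1.
Reached (1/25) = 1. Collecting the sign flips along the way, the symbol is +1.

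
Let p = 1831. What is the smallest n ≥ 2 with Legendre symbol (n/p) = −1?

3

(2/1831) = +1, so 2 is a residue.
(3/1831) = −1, so 3 is the smallest positive non-residue mod 1831.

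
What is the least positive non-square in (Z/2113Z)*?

5

(2/2113) = +1, so 2 is a residue.
(3/2113) = +1, so 3 is a residue.
(4/2113) = +1, so 4 is a residue.
(5/2113) = −1, so 5 is the smallest positive non-residue mod 2113.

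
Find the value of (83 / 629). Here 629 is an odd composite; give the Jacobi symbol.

Reciprocity: 83 ≡ 3 and 629 ≡ 1 (mod 4), so (83/629) = +(629/83).
Reduce top mod 83: now compute (48/83).
Pull out 2^4: since 83 ≡ 3 (mod 8), (2/83) = -1, so (2/83)^4 = +1.
Reciprocity: 3 ≡ 3 and 83 ≡ 3 (mod 4), so (3/83) = −(83/3).
Reduce top mod 3: now compute (2/3).
Pull out 2: since 3 ≡ 3 (mod 8), (2/3) = -1.
Reached (1/3) = 1. Collecting the sign flips along the way, the symbol is +1.

1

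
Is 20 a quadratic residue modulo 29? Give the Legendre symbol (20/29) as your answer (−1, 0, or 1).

1

Euler's criterion: (20/29) ≡ 20^14 (mod 29).
20^2 ≡ 23 (mod 29)
20^4 ≡ 7 (mod 29)
20^8 ≡ 20 (mod 29)
20^14 = 20^(8+4+2) ≡ 1 (mod 29).
Result is 1, so (20/29) = 1.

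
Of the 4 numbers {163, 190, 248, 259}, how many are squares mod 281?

2

(163/281) = +1 → QR.
(190/281) = -1 → non-residue.
(248/281) = +1 → QR.
(259/281) = -1 → non-residue.
Total quadratic residues among the 4: 2.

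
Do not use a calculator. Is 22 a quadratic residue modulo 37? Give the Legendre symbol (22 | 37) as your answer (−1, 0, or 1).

-1

Euler's criterion: (22/37) ≡ 22^18 (mod 37).
22^2 ≡ 3 (mod 37)
22^4 ≡ 9 (mod 37)
22^8 ≡ 7 (mod 37)
22^16 ≡ 12 (mod 37)
22^18 = 22^(16+2) ≡ 36 (mod 37).
Result is 36 ≡ −1, so (22/37) = −1.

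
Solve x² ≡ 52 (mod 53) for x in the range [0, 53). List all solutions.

53 ≡ 1 (mod 4), so we find a root by search.
Trying successive values, 23² = 529 ≡ 52 (mod 53). The other root is 53 − 23 = 30.

23, 30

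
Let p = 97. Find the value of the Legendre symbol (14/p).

-1

Euler's criterion: (14/97) ≡ 14^48 (mod 97).
14^2 ≡ 2 (mod 97)
14^4 ≡ 4 (mod 97)
14^8 ≡ 16 (mod 97)
14^16 ≡ 62 (mod 97)
14^32 ≡ 61 (mod 97)
14^48 = 14^(32+16) ≡ 96 (mod 97).
Result is 96 ≡ −1, so (14/97) = −1.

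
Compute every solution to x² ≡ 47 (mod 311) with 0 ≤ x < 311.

Since 311 ≡ 3 (mod 4), a square root of 47 is 47^((311+1)/4) = 47^78 mod 311.
Repeated squaring: 47^2≡32, 47^4≡91, 47^8≡195, 47^16≡83, 47^32≡47, 47^64≡32 (mod 311).
47^78 = 47^(64+8+4+2) ≡ 83 (mod 311).
Check: 83² = 6889 ≡ 47 (mod 311). The two roots are 83 and 228.

83, 228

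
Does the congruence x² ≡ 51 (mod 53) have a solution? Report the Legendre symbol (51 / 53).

Euler's criterion: (51/53) ≡ 51^26 (mod 53).
51^2 ≡ 4 (mod 53)
51^4 ≡ 16 (mod 53)
51^8 ≡ 44 (mod 53)
51^16 ≡ 28 (mod 53)
51^26 = 51^(16+8+2) ≡ 52 (mod 53).
Result is 52 ≡ −1, so (51/53) = −1.

-1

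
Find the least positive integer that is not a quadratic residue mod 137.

3

(2/137) = +1, so 2 is a residue.
(3/137) = −1, so 3 is the smallest positive non-residue mod 137.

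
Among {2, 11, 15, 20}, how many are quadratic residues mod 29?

1

(2/29) = -1 → non-residue.
(11/29) = -1 → non-residue.
(15/29) = -1 → non-residue.
(20/29) = +1 → QR.
Total quadratic residues among the 4: 1.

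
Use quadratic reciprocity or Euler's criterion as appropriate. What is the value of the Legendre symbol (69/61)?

First reduce: 69 ≡ 8 (mod 61).
Pull out 2^3: since 61 ≡ 5 (mod 8), (2/61) = -1, so (2/61)^3 = -1.
Reached (1/61) = 1. Collecting the sign flips along the way, the symbol is -1.

-1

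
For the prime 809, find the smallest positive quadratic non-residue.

3

(2/809) = +1, so 2 is a residue.
(3/809) = −1, so 3 is the smallest positive non-residue mod 809.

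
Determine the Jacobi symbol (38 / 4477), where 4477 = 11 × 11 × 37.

Pull out 2: since 4477 ≡ 5 (mod 8), (2/4477) = -1.
Reciprocity: 19 ≡ 3 and 4477 ≡ 1 (mod 4), so (19/4477) = +(4477/19).
Reduce top mod 19: now compute (12/19).
Pull out 2^2: since 19 ≡ 3 (mod 8), (2/19) = -1, so (2/19)^2 = +1.
Reciprocity: 3 ≡ 3 and 19 ≡ 3 (mod 4), so (3/19) = −(19/3).
Reduce top mod 3: now compute (1/3).
Reached (1/3) = 1. Collecting the sign flips along the way, the symbol is +1.

1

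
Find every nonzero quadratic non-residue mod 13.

2,5,6,7,8,11

Square k = 1,…,6 (k and 13−k give the same square):
1²=1, 2²=4, 3²=9, 4²≡3, 5²≡12, 6²≡10 (mod 13).
The residues are {1, 3, 4, 9, 10, 12}; the non-residues are the remaining 6 nonzero classes.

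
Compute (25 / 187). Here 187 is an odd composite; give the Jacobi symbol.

1

Reciprocity: 25 ≡ 1 and 187 ≡ 3 (mod 4), so (25/187) = +(187/25).
Reduce top mod 25: now compute (12/25).
Pull out 2^2: since 25 ≡ 1 (mod 8), (2/25) = +1, so (2/25)^2 = +1.
Reciprocity: 3 ≡ 3 and 25 ≡ 1 (mod 4), so (3/25) = +(25/3).
Reduce top mod 3: now compute (1/3).
Reached (1/3) = 1. Collecting the sign flips along the way, the symbol is +1.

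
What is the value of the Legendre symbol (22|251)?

Pull out 2: since 251 ≡ 3 (mod 8), (2/251) = -1.
Reciprocity: 11 ≡ 3 and 251 ≡ 3 (mod 4), so (11/251) = −(251/11).
Reduce top mod 11: now compute (9/11).
Reciprocity: 9 ≡ 1 and 11 ≡ 3 (mod 4), so (9/11) = +(11/9).
Reduce top mod 9: now compute (2/9).
Pull out 2: since 9 ≡ 1 (mod 8), (2/9) = +1.
Reached (1/9) = 1. Collecting the sign flips along the way, the symbol is +1.

1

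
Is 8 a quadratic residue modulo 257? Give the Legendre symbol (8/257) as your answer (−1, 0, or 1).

Euler's criterion: (8/257) ≡ 8^128 (mod 257).
8^2 ≡ 64 (mod 257)
8^4 ≡ 241 (mod 257)
8^8 ≡ 256 (mod 257)
8^16 ≡ 1 (mod 257)
8^32 ≡ 1 (mod 257)
8^64 ≡ 1 (mod 257)
8^128 ≡ 1 (mod 257)
8^128 = 8^(128) ≡ 1 (mod 257).
Result is 1, so (8/257) = 1.

1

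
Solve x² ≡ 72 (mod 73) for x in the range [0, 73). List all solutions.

27, 46

73 ≡ 1 (mod 4), so we find a root by search.
Trying successive values, 27² = 729 ≡ 72 (mod 73). The other root is 73 − 27 = 46.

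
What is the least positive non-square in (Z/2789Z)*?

(2/2789) = −1, so 2 is the smallest positive non-residue mod 2789.

2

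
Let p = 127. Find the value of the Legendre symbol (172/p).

-1

First reduce: 172 ≡ 45 (mod 127).
Reciprocity: 45 ≡ 1 and 127 ≡ 3 (mod 4), so (45/127) = +(127/45).
Reduce top mod 45: now compute (37/45).
Reciprocity: 37 ≡ 1 and 45 ≡ 1 (mod 4), so (37/45) = +(45/37).
Reduce top mod 37: now compute (8/37).
Pull out 2^3: since 37 ≡ 5 (mod 8), (2/37) = -1, so (2/37)^3 = -1.
Reached (1/37) = 1. Collecting the sign flips along the way, the symbol is -1.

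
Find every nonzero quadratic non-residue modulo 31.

3 6 11 12 13 15 17 21 22 23 24 26 27 29 30

Square k = 1,…,15 (k and 31−k give the same square):
1²=1, 2²=4, 3²=9, 4²=16, 5²=25, 6²≡5, 7²≡18, 8²≡2, 9²≡19, 10²≡7, 11²≡28, 12²≡20, 13²≡14, 14²≡10, 15²≡8 (mod 31).
The residues are {1, 2, 4, 5, 7, 8, 9, 10, 14, 16, 18, 19, 20, 25, 28}; the non-residues are the remaining 15 nonzero classes.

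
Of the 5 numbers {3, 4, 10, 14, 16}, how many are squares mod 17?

2

(3/17) = -1 → non-residue.
(4/17) = +1 → QR.
(10/17) = -1 → non-residue.
(14/17) = -1 → non-residue.
(16/17) = +1 → QR.
Total quadratic residues among the 5: 2.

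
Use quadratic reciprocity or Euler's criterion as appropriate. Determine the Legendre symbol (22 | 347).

Pull out 2: since 347 ≡ 3 (mod 8), (2/347) = -1.
Reciprocity: 11 ≡ 3 and 347 ≡ 3 (mod 4), so (11/347) = −(347/11).
Reduce top mod 11: now compute (6/11).
Pull out 2: since 11 ≡ 3 (mod 8), (2/11) = -1.
Reciprocity: 3 ≡ 3 and 11 ≡ 3 (mod 4), so (3/11) = −(11/3).
Reduce top mod 3: now compute (2/3).
Pull out 2: since 3 ≡ 3 (mod 8), (2/3) = -1.
Reached (1/3) = 1. Collecting the sign flips along the way, the symbol is -1.

-1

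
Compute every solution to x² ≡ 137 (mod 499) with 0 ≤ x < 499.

246, 253

Since 499 ≡ 3 (mod 4), a square root of 137 is 137^((499+1)/4) = 137^125 mod 499.
Repeated squaring: 137^2≡306, 137^4≡323, 137^8≡38, 137^16≡446, 137^32≡314, 137^64≡293 (mod 499).
137^125 = 137^(64+32+16+8+4+1) ≡ 253 (mod 499).
Check: 253² = 64009 ≡ 137 (mod 499). The two roots are 246 and 253.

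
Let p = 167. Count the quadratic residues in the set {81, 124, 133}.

3

(81/167) = +1 → QR.
(124/167) = +1 → QR.
(133/167) = +1 → QR.
Total quadratic residues among the 3: 3.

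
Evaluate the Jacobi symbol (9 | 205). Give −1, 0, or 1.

1

Reciprocity: 9 ≡ 1 and 205 ≡ 1 (mod 4), so (9/205) = +(205/9).
Reduce top mod 9: now compute (7/9).
Reciprocity: 7 ≡ 3 and 9 ≡ 1 (mod 4), so (7/9) = +(9/7).
Reduce top mod 7: now compute (2/7).
Pull out 2: since 7 ≡ 7 (mod 8), (2/7) = +1.
Reached (1/7) = 1. Collecting the sign flips along the way, the symbol is +1.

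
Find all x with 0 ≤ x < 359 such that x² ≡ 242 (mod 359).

Since 359 ≡ 3 (mod 4), a square root of 242 is 242^((359+1)/4) = 242^90 mod 359.
Repeated squaring: 242^2≡47, 242^4≡55, 242^8≡153, 242^16≡74, 242^32≡91, 242^64≡24 (mod 359).
242^90 = 242^(64+16+8+2) ≡ 150 (mod 359).
Check: 150² = 22500 ≡ 242 (mod 359). The two roots are 150 and 209.

150, 209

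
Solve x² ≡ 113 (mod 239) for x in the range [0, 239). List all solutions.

Since 239 ≡ 3 (mod 4), a square root of 113 is 113^((239+1)/4) = 113^60 mod 239.
Repeated squaring: 113^2≡102, 113^4≡127, 113^8≡116, 113^16≡72, 113^32≡165 (mod 239).
113^60 = 113^(32+16+8+4) ≡ 45 (mod 239).
Check: 45² = 2025 ≡ 113 (mod 239). The two roots are 45 and 194.

45, 194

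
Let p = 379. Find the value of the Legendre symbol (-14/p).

-1

Euler's criterion: (-14/379) ≡ 365^189 (mod 379).
365^2 ≡ 196 (mod 379)
365^4 ≡ 137 (mod 379)
365^8 ≡ 198 (mod 379)
365^16 ≡ 167 (mod 379)
365^32 ≡ 222 (mod 379)
365^64 ≡ 14 (mod 379)
365^128 ≡ 196 (mod 379)
365^189 = 365^(128+32+16+8+4+1) ≡ 378 (mod 379).
Result is 378 ≡ −1, so (-14/379) = −1.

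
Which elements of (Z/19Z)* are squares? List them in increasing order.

1 4 5 6 7 9 11 16 17

Square k = 1,…,9 (k and 19−k give the same square):
1²=1, 2²=4, 3²=9, 4²=16, 5²≡6, 6²≡17, 7²≡11, 8²≡7, 9²≡5 (mod 19).
So the quadratic residues mod 19 are {1, 4, 5, 6, 7, 9, 11, 16, 17}.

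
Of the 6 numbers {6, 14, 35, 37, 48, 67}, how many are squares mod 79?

1

(6/79) = -1 → non-residue.
(14/79) = -1 → non-residue.
(35/79) = -1 → non-residue.
(37/79) = -1 → non-residue.
(48/79) = -1 → non-residue.
(67/79) = +1 → QR.
Total quadratic residues among the 6: 1.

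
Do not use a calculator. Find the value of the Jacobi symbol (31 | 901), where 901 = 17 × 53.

1

Reciprocity: 31 ≡ 3 and 901 ≡ 1 (mod 4), so (31/901) = +(901/31).
Reduce top mod 31: now compute (2/31).
Pull out 2: since 31 ≡ 7 (mod 8), (2/31) = +1.
Reached (1/31) = 1. Collecting the sign flips along the way, the symbol is +1.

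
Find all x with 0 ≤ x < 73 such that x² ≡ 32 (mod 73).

73 ≡ 1 (mod 4), so we find a root by search.
Trying successive values, 18² = 324 ≡ 32 (mod 73). The other root is 73 − 18 = 55.

18, 55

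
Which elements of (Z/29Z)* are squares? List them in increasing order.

1, 4, 5, 6, 7, 9, 13, 16, 20, 22, 23, 24, 25, 28

Square k = 1,…,14 (k and 29−k give the same square):
1²=1, 2²=4, 3²=9, 4²=16, 5²=25, 6²≡7, 7²≡20, 8²≡6, 9²≡23, 10²≡13, 11²≡5, 12²≡28, 13²≡24, 14²≡22 (mod 29).
So the quadratic residues mod 29 are {1, 4, 5, 6, 7, 9, 13, 16, 20, 22, 23, 24, 25, 28}.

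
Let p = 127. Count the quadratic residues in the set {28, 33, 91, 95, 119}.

(28/127) = -1 → non-residue.
(33/127) = -1 → non-residue.
(91/127) = -1 → non-residue.
(95/127) = -1 → non-residue.
(119/127) = -1 → non-residue.
Total quadratic residues among the 5: 0.

0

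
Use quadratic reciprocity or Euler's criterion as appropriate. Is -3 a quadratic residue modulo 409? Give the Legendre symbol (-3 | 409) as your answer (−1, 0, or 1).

Euler's criterion: (-3/409) ≡ 406^204 (mod 409).
406^2 ≡ 9 (mod 409)
406^4 ≡ 81 (mod 409)
406^8 ≡ 17 (mod 409)
406^16 ≡ 289 (mod 409)
406^32 ≡ 85 (mod 409)
406^64 ≡ 272 (mod 409)
406^128 ≡ 364 (mod 409)
406^204 = 406^(128+64+8+4) ≡ 1 (mod 409).
Result is 1, so (-3/409) = 1.

1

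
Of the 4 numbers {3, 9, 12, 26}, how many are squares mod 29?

1

(3/29) = -1 → non-residue.
(9/29) = +1 → QR.
(12/29) = -1 → non-residue.
(26/29) = -1 → non-residue.
Total quadratic residues among the 4: 1.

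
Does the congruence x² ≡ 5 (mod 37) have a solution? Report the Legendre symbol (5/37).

Reciprocity: 5 ≡ 1 and 37 ≡ 1 (mod 4), so (5/37) = +(37/5).
Reduce top mod 5: now compute (2/5).
Pull out 2: since 5 ≡ 5 (mod 8), (2/5) = -1.
Reached (1/5) = 1. Collecting the sign flips along the way, the symbol is -1.

-1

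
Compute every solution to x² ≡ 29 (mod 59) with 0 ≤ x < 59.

Since 59 ≡ 3 (mod 4), a square root of 29 is 29^((59+1)/4) = 29^15 mod 59.
Repeated squaring: 29^2≡15, 29^4≡48, 29^8≡3 (mod 59).
29^15 = 29^(8+4+2+1) ≡ 41 (mod 59).
Check: 41² = 1681 ≡ 29 (mod 59). The two roots are 18 and 41.

18, 41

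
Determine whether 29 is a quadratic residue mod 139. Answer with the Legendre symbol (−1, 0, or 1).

Euler's criterion: (29/139) ≡ 29^69 (mod 139).
29^2 ≡ 7 (mod 139)
29^4 ≡ 49 (mod 139)
29^8 ≡ 38 (mod 139)
29^16 ≡ 54 (mod 139)
29^32 ≡ 136 (mod 139)
29^64 ≡ 9 (mod 139)
29^69 = 29^(64+4+1) ≡ 1 (mod 139).
Result is 1, so (29/139) = 1.

1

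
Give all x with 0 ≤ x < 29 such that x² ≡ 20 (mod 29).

29 ≡ 1 (mod 4), so we find a root by search.
Trying successive values, 7² = 49 ≡ 20 (mod 29). The other root is 29 − 7 = 22.

7, 22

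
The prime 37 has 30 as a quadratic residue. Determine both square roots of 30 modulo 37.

37 ≡ 1 (mod 4), so we find a root by search.
Trying successive values, 17² = 289 ≡ 30 (mod 37). The other root is 37 − 17 = 20.

17, 20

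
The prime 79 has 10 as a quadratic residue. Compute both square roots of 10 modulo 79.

22, 57

Since 79 ≡ 3 (mod 4), a square root of 10 is 10^((79+1)/4) = 10^20 mod 79.
Repeated squaring: 10^2≡21, 10^4≡46, 10^8≡62, 10^16≡52 (mod 79).
10^20 = 10^(16+4) ≡ 22 (mod 79).
Check: 22² = 484 ≡ 10 (mod 79). The two roots are 22 and 57.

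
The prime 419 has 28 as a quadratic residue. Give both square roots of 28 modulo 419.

191, 228

Since 419 ≡ 3 (mod 4), a square root of 28 is 28^((419+1)/4) = 28^105 mod 419.
Repeated squaring: 28^2≡365, 28^4≡402, 28^8≡289, 28^16≡140, 28^32≡326, 28^64≡269 (mod 419).
28^105 = 28^(64+32+8+1) ≡ 191 (mod 419).
Check: 191² = 36481 ≡ 28 (mod 419). The two roots are 191 and 228.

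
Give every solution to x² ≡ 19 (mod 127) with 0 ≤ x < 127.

Since 127 ≡ 3 (mod 4), a square root of 19 is 19^((127+1)/4) = 19^32 mod 127.
Repeated squaring: 19^2≡107, 19^4≡19, 19^8≡107, 19^16≡19, 19^32≡107 (mod 127).
19^32 = 19^(32) ≡ 107 (mod 127).
Check: 107² = 11449 ≡ 19 (mod 127). The two roots are 20 and 107.

20, 107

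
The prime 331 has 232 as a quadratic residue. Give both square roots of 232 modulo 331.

35, 296

Since 331 ≡ 3 (mod 4), a square root of 232 is 232^((331+1)/4) = 232^83 mod 331.
Repeated squaring: 232^2≡202, 232^4≡91, 232^8≡6, 232^16≡36, 232^32≡303, 232^64≡122 (mod 331).
232^83 = 232^(64+16+2+1) ≡ 296 (mod 331).
Check: 296² = 87616 ≡ 232 (mod 331). The two roots are 35 and 296.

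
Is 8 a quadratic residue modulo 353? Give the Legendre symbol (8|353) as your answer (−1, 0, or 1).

1

Pull out 2^3: since 353 ≡ 1 (mod 8), (2/353) = +1, so (2/353)^3 = +1.
Reached (1/353) = 1. Collecting the sign flips along the way, the symbol is +1.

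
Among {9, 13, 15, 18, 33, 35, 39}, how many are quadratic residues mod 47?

(9/47) = +1 → QR.
(13/47) = -1 → non-residue.
(15/47) = -1 → non-residue.
(18/47) = +1 → QR.
(33/47) = -1 → non-residue.
(35/47) = -1 → non-residue.
(39/47) = -1 → non-residue.
Total quadratic residues among the 7: 2.

2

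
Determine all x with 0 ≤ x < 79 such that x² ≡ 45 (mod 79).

Since 79 ≡ 3 (mod 4), a square root of 45 is 45^((79+1)/4) = 45^20 mod 79.
Repeated squaring: 45^2≡50, 45^4≡51, 45^8≡73, 45^16≡36 (mod 79).
45^20 = 45^(16+4) ≡ 19 (mod 79).
Check: 19² = 361 ≡ 45 (mod 79). The two roots are 19 and 60.

19, 60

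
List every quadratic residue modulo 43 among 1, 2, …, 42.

Square k = 1,…,21 (k and 43−k give the same square):
1²=1, 2²=4, 3²=9, 4²=16, 5²=25, 6²=36, 7²≡6, 8²≡21, 9²≡38, 10²≡14, 11²≡35, 12²≡15, 13²≡40, 14²≡24, 15²≡10, 16²≡41, 17²≡31, 18²≡23, 19²≡17, 20²≡13, 21²≡11 (mod 43).
So the quadratic residues mod 43 are {1, 4, 6, 9, 10, 11, 13, 14, 15, 16, 17, 21, 23, 24, 25, 31, 35, 36, 38, 40, 41}.

1 4 6 9 10 11 13 14 15 16 17 21 23 24 25 31 35 36 38 40 41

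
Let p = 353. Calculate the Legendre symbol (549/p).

1

Euler's criterion: (549/353) ≡ 196^176 (mod 353).
196^2 ≡ 292 (mod 353)
196^4 ≡ 191 (mod 353)
196^8 ≡ 122 (mod 353)
196^16 ≡ 58 (mod 353)
196^32 ≡ 187 (mod 353)
196^64 ≡ 22 (mod 353)
196^128 ≡ 131 (mod 353)
196^176 = 196^(128+32+16) ≡ 1 (mod 353).
Result is 1, so (549/353) = 1.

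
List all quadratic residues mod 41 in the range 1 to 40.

Square k = 1,…,20 (k and 41−k give the same square):
1²=1, 2²=4, 3²=9, 4²=16, 5²=25, 6²=36, 7²≡8, 8²≡23, 9²≡40, 10²≡18, 11²≡39, 12²≡21, 13²≡5, 14²≡32, 15²≡20, 16²≡10, 17²≡2, 18²≡37, 19²≡33, 20²≡31 (mod 41).
So the quadratic residues mod 41 are {1, 2, 4, 5, 8, 9, 10, 16, 18, 20, 21, 23, 25, 31, 32, 33, 36, 37, 39, 40}.

1, 2, 4, 5, 8, 9, 10, 16, 18, 20, 21, 23, 25, 31, 32, 33, 36, 37, 39, 40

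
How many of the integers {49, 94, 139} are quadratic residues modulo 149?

(49/149) = +1 → QR.
(94/149) = -1 → non-residue.
(139/149) = -1 → non-residue.
Total quadratic residues among the 3: 1.

1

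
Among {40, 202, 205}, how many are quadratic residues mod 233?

(40/233) = -1 → non-residue.
(202/233) = +1 → QR.
(205/233) = +1 → QR.
Total quadratic residues among the 3: 2.

2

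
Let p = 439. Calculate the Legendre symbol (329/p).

-1

Euler's criterion: (329/439) ≡ 329^219 (mod 439).
329^2 ≡ 247 (mod 439)
329^4 ≡ 427 (mod 439)
329^8 ≡ 144 (mod 439)
329^16 ≡ 103 (mod 439)
329^32 ≡ 73 (mod 439)
329^64 ≡ 61 (mod 439)
329^128 ≡ 209 (mod 439)
329^219 = 329^(128+64+16+8+2+1) ≡ 438 (mod 439).
Result is 438 ≡ −1, so (329/439) = −1.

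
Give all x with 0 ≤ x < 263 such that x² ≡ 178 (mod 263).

Since 263 ≡ 3 (mod 4), a square root of 178 is 178^((263+1)/4) = 178^66 mod 263.
Repeated squaring: 178^2≡124, 178^4≡122, 178^8≡156, 178^16≡140, 178^32≡138, 178^64≡108 (mod 263).
178^66 = 178^(64+2) ≡ 242 (mod 263).
Check: 242² = 58564 ≡ 178 (mod 263). The two roots are 21 and 242.

21, 242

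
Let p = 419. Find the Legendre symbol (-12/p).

First reduce: -12 ≡ 407 (mod 419).
Reciprocity: 407 ≡ 3 and 419 ≡ 3 (mod 4), so (407/419) = −(419/407).
Reduce top mod 407: now compute (12/407).
Pull out 2^2: since 407 ≡ 7 (mod 8), (2/407) = +1, so (2/407)^2 = +1.
Reciprocity: 3 ≡ 3 and 407 ≡ 3 (mod 4), so (3/407) = −(407/3).
Reduce top mod 3: now compute (2/3).
Pull out 2: since 3 ≡ 3 (mod 8), (2/3) = -1.
Reached (1/3) = 1. Collecting the sign flips along the way, the symbol is -1.

-1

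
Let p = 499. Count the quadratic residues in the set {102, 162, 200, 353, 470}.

1

(102/499) = -1 → non-residue.
(162/499) = -1 → non-residue.
(200/499) = -1 → non-residue.
(353/499) = +1 → QR.
(470/499) = -1 → non-residue.
Total quadratic residues among the 5: 1.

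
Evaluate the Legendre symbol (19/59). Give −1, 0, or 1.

1

Reciprocity: 19 ≡ 3 and 59 ≡ 3 (mod 4), so (19/59) = −(59/19).
Reduce top mod 19: now compute (2/19).
Pull out 2: since 19 ≡ 3 (mod 8), (2/19) = -1.
Reached (1/19) = 1. Collecting the sign flips along the way, the symbol is +1.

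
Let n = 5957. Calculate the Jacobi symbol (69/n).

0

Reciprocity: 69 ≡ 1 and 5957 ≡ 1 (mod 4), so (69/5957) = +(5957/69).
Reduce top mod 69: now compute (23/69).
Reciprocity: 23 ≡ 3 and 69 ≡ 1 (mod 4), so (23/69) = +(69/23).
Reduce top mod 23: now compute (0/23).
Top reduces to 0: gcd > 1, so the symbol is 0.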